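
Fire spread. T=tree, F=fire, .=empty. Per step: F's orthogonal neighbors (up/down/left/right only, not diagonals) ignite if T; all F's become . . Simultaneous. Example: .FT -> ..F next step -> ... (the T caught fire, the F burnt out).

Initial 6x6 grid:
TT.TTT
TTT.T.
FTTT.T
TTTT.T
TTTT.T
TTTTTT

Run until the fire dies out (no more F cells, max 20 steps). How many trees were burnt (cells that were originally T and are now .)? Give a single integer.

Step 1: +3 fires, +1 burnt (F count now 3)
Step 2: +5 fires, +3 burnt (F count now 5)
Step 3: +6 fires, +5 burnt (F count now 6)
Step 4: +3 fires, +6 burnt (F count now 3)
Step 5: +2 fires, +3 burnt (F count now 2)
Step 6: +1 fires, +2 burnt (F count now 1)
Step 7: +1 fires, +1 burnt (F count now 1)
Step 8: +1 fires, +1 burnt (F count now 1)
Step 9: +1 fires, +1 burnt (F count now 1)
Step 10: +1 fires, +1 burnt (F count now 1)
Step 11: +1 fires, +1 burnt (F count now 1)
Step 12: +0 fires, +1 burnt (F count now 0)
Fire out after step 12
Initially T: 29, now '.': 32
Total burnt (originally-T cells now '.'): 25

Answer: 25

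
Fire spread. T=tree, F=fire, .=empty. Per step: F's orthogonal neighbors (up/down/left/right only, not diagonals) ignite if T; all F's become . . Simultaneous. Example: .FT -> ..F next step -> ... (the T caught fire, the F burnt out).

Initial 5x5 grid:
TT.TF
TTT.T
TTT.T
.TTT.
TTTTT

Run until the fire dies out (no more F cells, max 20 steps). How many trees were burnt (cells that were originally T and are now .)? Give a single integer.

Answer: 3

Derivation:
Step 1: +2 fires, +1 burnt (F count now 2)
Step 2: +1 fires, +2 burnt (F count now 1)
Step 3: +0 fires, +1 burnt (F count now 0)
Fire out after step 3
Initially T: 19, now '.': 9
Total burnt (originally-T cells now '.'): 3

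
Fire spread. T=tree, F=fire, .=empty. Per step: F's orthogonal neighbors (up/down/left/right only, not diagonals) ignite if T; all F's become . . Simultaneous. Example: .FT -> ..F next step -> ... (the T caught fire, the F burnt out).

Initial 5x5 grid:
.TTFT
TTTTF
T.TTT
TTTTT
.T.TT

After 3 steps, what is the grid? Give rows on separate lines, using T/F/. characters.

Step 1: 4 trees catch fire, 2 burn out
  .TF.F
  TTTF.
  T.TTF
  TTTTT
  .T.TT
Step 2: 4 trees catch fire, 4 burn out
  .F...
  TTF..
  T.TF.
  TTTTF
  .T.TT
Step 3: 4 trees catch fire, 4 burn out
  .....
  TF...
  T.F..
  TTTF.
  .T.TF

.....
TF...
T.F..
TTTF.
.T.TF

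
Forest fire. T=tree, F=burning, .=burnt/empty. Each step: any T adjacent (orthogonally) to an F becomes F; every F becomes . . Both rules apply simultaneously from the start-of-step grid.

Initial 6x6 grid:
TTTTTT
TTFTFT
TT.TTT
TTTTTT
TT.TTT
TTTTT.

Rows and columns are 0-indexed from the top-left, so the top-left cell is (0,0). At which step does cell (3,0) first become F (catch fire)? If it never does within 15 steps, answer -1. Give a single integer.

Step 1: cell (3,0)='T' (+6 fires, +2 burnt)
Step 2: cell (3,0)='T' (+8 fires, +6 burnt)
Step 3: cell (3,0)='T' (+6 fires, +8 burnt)
Step 4: cell (3,0)='F' (+6 fires, +6 burnt)
  -> target ignites at step 4
Step 5: cell (3,0)='.' (+3 fires, +6 burnt)
Step 6: cell (3,0)='.' (+2 fires, +3 burnt)
Step 7: cell (3,0)='.' (+0 fires, +2 burnt)
  fire out at step 7

4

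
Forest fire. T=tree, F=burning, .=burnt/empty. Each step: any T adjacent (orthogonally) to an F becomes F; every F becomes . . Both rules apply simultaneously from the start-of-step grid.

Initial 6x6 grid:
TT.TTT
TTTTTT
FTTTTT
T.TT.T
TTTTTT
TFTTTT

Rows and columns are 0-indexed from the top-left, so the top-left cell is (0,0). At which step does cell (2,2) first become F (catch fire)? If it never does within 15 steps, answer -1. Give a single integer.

Step 1: cell (2,2)='T' (+6 fires, +2 burnt)
Step 2: cell (2,2)='F' (+6 fires, +6 burnt)
  -> target ignites at step 2
Step 3: cell (2,2)='.' (+6 fires, +6 burnt)
Step 4: cell (2,2)='.' (+5 fires, +6 burnt)
Step 5: cell (2,2)='.' (+4 fires, +5 burnt)
Step 6: cell (2,2)='.' (+3 fires, +4 burnt)
Step 7: cell (2,2)='.' (+1 fires, +3 burnt)
Step 8: cell (2,2)='.' (+0 fires, +1 burnt)
  fire out at step 8

2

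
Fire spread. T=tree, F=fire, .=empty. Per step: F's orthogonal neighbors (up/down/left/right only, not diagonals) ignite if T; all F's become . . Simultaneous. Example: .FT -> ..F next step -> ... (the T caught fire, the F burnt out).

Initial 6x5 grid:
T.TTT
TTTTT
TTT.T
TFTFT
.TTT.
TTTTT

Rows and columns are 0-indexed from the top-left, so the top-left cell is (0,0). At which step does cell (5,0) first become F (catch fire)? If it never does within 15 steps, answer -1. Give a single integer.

Step 1: cell (5,0)='T' (+6 fires, +2 burnt)
Step 2: cell (5,0)='T' (+7 fires, +6 burnt)
Step 3: cell (5,0)='F' (+6 fires, +7 burnt)
  -> target ignites at step 3
Step 4: cell (5,0)='.' (+4 fires, +6 burnt)
Step 5: cell (5,0)='.' (+1 fires, +4 burnt)
Step 6: cell (5,0)='.' (+0 fires, +1 burnt)
  fire out at step 6

3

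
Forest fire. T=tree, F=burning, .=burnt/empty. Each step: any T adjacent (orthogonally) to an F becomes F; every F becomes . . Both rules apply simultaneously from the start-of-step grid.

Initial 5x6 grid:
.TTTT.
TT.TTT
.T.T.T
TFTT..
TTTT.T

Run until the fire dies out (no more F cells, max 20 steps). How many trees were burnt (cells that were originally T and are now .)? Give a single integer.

Step 1: +4 fires, +1 burnt (F count now 4)
Step 2: +4 fires, +4 burnt (F count now 4)
Step 3: +4 fires, +4 burnt (F count now 4)
Step 4: +2 fires, +4 burnt (F count now 2)
Step 5: +2 fires, +2 burnt (F count now 2)
Step 6: +2 fires, +2 burnt (F count now 2)
Step 7: +1 fires, +2 burnt (F count now 1)
Step 8: +0 fires, +1 burnt (F count now 0)
Fire out after step 8
Initially T: 20, now '.': 29
Total burnt (originally-T cells now '.'): 19

Answer: 19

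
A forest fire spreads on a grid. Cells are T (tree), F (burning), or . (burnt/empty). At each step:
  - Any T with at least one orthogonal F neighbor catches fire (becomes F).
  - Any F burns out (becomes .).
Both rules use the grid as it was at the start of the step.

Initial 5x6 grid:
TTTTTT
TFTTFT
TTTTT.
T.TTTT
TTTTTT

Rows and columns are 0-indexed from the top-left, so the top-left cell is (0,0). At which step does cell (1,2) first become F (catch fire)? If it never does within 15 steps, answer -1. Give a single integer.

Step 1: cell (1,2)='F' (+8 fires, +2 burnt)
  -> target ignites at step 1
Step 2: cell (1,2)='.' (+8 fires, +8 burnt)
Step 3: cell (1,2)='.' (+5 fires, +8 burnt)
Step 4: cell (1,2)='.' (+4 fires, +5 burnt)
Step 5: cell (1,2)='.' (+1 fires, +4 burnt)
Step 6: cell (1,2)='.' (+0 fires, +1 burnt)
  fire out at step 6

1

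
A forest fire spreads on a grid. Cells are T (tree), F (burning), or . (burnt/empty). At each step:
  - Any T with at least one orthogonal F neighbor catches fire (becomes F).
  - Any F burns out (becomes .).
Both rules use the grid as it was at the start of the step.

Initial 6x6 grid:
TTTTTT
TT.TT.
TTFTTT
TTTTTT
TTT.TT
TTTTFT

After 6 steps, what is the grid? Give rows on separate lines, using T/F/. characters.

Step 1: 6 trees catch fire, 2 burn out
  TTTTTT
  TT.TT.
  TF.FTT
  TTFTTT
  TTT.FT
  TTTF.F
Step 2: 10 trees catch fire, 6 burn out
  TTTTTT
  TF.FT.
  F...FT
  TF.FFT
  TTF..F
  TTF...
Step 3: 9 trees catch fire, 10 burn out
  TFTFTT
  F...F.
  .....F
  F....F
  TF....
  TF....
Step 4: 5 trees catch fire, 9 burn out
  F.F.FT
  ......
  ......
  ......
  F.....
  F.....
Step 5: 1 trees catch fire, 5 burn out
  .....F
  ......
  ......
  ......
  ......
  ......
Step 6: 0 trees catch fire, 1 burn out
  ......
  ......
  ......
  ......
  ......
  ......

......
......
......
......
......
......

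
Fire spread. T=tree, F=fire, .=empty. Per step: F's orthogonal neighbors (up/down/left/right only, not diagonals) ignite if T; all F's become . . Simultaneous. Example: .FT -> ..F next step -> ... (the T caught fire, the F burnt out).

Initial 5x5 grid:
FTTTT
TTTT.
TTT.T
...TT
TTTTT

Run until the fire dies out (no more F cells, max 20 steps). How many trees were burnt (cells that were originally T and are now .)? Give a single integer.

Answer: 11

Derivation:
Step 1: +2 fires, +1 burnt (F count now 2)
Step 2: +3 fires, +2 burnt (F count now 3)
Step 3: +3 fires, +3 burnt (F count now 3)
Step 4: +3 fires, +3 burnt (F count now 3)
Step 5: +0 fires, +3 burnt (F count now 0)
Fire out after step 5
Initially T: 19, now '.': 17
Total burnt (originally-T cells now '.'): 11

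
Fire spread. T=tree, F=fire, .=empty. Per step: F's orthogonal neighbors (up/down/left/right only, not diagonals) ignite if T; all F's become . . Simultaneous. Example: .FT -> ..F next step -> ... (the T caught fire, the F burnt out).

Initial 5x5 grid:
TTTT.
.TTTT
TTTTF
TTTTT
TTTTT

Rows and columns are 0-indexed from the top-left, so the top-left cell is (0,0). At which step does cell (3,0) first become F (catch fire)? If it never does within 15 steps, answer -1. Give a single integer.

Step 1: cell (3,0)='T' (+3 fires, +1 burnt)
Step 2: cell (3,0)='T' (+4 fires, +3 burnt)
Step 3: cell (3,0)='T' (+5 fires, +4 burnt)
Step 4: cell (3,0)='T' (+5 fires, +5 burnt)
Step 5: cell (3,0)='F' (+3 fires, +5 burnt)
  -> target ignites at step 5
Step 6: cell (3,0)='.' (+2 fires, +3 burnt)
Step 7: cell (3,0)='.' (+0 fires, +2 burnt)
  fire out at step 7

5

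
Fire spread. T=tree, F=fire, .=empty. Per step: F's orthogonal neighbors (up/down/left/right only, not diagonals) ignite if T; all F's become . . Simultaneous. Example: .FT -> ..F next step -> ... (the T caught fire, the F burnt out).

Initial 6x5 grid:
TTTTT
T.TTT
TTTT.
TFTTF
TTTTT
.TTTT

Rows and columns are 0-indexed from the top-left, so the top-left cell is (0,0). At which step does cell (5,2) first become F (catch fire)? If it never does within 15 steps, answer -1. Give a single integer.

Step 1: cell (5,2)='T' (+6 fires, +2 burnt)
Step 2: cell (5,2)='T' (+8 fires, +6 burnt)
Step 3: cell (5,2)='F' (+5 fires, +8 burnt)
  -> target ignites at step 3
Step 4: cell (5,2)='.' (+4 fires, +5 burnt)
Step 5: cell (5,2)='.' (+2 fires, +4 burnt)
Step 6: cell (5,2)='.' (+0 fires, +2 burnt)
  fire out at step 6

3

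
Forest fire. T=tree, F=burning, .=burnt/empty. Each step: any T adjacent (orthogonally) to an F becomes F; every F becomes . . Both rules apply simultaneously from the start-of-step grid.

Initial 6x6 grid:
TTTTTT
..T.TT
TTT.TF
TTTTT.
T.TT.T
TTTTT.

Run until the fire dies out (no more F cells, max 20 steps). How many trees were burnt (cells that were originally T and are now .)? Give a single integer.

Answer: 26

Derivation:
Step 1: +2 fires, +1 burnt (F count now 2)
Step 2: +3 fires, +2 burnt (F count now 3)
Step 3: +2 fires, +3 burnt (F count now 2)
Step 4: +3 fires, +2 burnt (F count now 3)
Step 5: +5 fires, +3 burnt (F count now 5)
Step 6: +6 fires, +5 burnt (F count now 6)
Step 7: +4 fires, +6 burnt (F count now 4)
Step 8: +1 fires, +4 burnt (F count now 1)
Step 9: +0 fires, +1 burnt (F count now 0)
Fire out after step 9
Initially T: 27, now '.': 35
Total burnt (originally-T cells now '.'): 26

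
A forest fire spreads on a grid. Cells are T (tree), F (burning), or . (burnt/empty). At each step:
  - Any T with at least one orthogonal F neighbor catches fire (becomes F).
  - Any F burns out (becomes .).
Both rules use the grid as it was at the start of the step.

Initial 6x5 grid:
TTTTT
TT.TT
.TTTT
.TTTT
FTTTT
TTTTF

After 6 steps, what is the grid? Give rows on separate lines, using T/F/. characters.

Step 1: 4 trees catch fire, 2 burn out
  TTTTT
  TT.TT
  .TTTT
  .TTTT
  .FTTF
  FTTF.
Step 2: 6 trees catch fire, 4 burn out
  TTTTT
  TT.TT
  .TTTT
  .FTTF
  ..FF.
  .FF..
Step 3: 4 trees catch fire, 6 burn out
  TTTTT
  TT.TT
  .FTTF
  ..FF.
  .....
  .....
Step 4: 4 trees catch fire, 4 burn out
  TTTTT
  TF.TF
  ..FF.
  .....
  .....
  .....
Step 5: 4 trees catch fire, 4 burn out
  TFTTF
  F..F.
  .....
  .....
  .....
  .....
Step 6: 3 trees catch fire, 4 burn out
  F.FF.
  .....
  .....
  .....
  .....
  .....

F.FF.
.....
.....
.....
.....
.....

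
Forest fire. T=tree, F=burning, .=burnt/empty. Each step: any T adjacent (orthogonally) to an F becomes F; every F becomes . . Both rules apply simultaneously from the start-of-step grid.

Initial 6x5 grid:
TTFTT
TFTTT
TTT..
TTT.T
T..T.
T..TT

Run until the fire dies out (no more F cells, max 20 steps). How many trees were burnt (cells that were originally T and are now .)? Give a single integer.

Answer: 16

Derivation:
Step 1: +5 fires, +2 burnt (F count now 5)
Step 2: +6 fires, +5 burnt (F count now 6)
Step 3: +3 fires, +6 burnt (F count now 3)
Step 4: +1 fires, +3 burnt (F count now 1)
Step 5: +1 fires, +1 burnt (F count now 1)
Step 6: +0 fires, +1 burnt (F count now 0)
Fire out after step 6
Initially T: 20, now '.': 26
Total burnt (originally-T cells now '.'): 16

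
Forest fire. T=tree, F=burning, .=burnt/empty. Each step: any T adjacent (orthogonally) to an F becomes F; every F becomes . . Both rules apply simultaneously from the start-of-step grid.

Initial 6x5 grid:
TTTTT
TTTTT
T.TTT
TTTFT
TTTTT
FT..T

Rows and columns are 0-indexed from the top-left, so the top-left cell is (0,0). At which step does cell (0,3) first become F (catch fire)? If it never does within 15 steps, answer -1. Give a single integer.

Step 1: cell (0,3)='T' (+6 fires, +2 burnt)
Step 2: cell (0,3)='T' (+8 fires, +6 burnt)
Step 3: cell (0,3)='F' (+5 fires, +8 burnt)
  -> target ignites at step 3
Step 4: cell (0,3)='.' (+4 fires, +5 burnt)
Step 5: cell (0,3)='.' (+2 fires, +4 burnt)
Step 6: cell (0,3)='.' (+0 fires, +2 burnt)
  fire out at step 6

3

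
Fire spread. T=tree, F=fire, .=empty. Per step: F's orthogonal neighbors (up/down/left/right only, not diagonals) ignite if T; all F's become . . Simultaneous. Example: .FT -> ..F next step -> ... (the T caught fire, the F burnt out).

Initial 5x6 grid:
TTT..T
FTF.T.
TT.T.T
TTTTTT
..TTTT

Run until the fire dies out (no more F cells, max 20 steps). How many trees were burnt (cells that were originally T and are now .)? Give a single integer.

Step 1: +4 fires, +2 burnt (F count now 4)
Step 2: +3 fires, +4 burnt (F count now 3)
Step 3: +1 fires, +3 burnt (F count now 1)
Step 4: +1 fires, +1 burnt (F count now 1)
Step 5: +2 fires, +1 burnt (F count now 2)
Step 6: +3 fires, +2 burnt (F count now 3)
Step 7: +2 fires, +3 burnt (F count now 2)
Step 8: +2 fires, +2 burnt (F count now 2)
Step 9: +0 fires, +2 burnt (F count now 0)
Fire out after step 9
Initially T: 20, now '.': 28
Total burnt (originally-T cells now '.'): 18

Answer: 18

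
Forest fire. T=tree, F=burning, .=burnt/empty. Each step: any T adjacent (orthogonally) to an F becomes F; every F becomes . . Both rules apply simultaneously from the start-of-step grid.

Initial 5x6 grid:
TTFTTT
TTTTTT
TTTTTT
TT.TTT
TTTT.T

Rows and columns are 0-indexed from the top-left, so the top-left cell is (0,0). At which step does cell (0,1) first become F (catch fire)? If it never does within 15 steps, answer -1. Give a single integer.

Step 1: cell (0,1)='F' (+3 fires, +1 burnt)
  -> target ignites at step 1
Step 2: cell (0,1)='.' (+5 fires, +3 burnt)
Step 3: cell (0,1)='.' (+5 fires, +5 burnt)
Step 4: cell (0,1)='.' (+5 fires, +5 burnt)
Step 5: cell (0,1)='.' (+5 fires, +5 burnt)
Step 6: cell (0,1)='.' (+3 fires, +5 burnt)
Step 7: cell (0,1)='.' (+1 fires, +3 burnt)
Step 8: cell (0,1)='.' (+0 fires, +1 burnt)
  fire out at step 8

1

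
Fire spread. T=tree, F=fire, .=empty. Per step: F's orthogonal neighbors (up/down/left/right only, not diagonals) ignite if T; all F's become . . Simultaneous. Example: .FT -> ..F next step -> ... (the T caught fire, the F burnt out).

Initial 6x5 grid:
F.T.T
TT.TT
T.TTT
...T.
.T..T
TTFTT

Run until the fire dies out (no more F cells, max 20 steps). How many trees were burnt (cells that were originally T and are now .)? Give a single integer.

Step 1: +3 fires, +2 burnt (F count now 3)
Step 2: +5 fires, +3 burnt (F count now 5)
Step 3: +1 fires, +5 burnt (F count now 1)
Step 4: +0 fires, +1 burnt (F count now 0)
Fire out after step 4
Initially T: 17, now '.': 22
Total burnt (originally-T cells now '.'): 9

Answer: 9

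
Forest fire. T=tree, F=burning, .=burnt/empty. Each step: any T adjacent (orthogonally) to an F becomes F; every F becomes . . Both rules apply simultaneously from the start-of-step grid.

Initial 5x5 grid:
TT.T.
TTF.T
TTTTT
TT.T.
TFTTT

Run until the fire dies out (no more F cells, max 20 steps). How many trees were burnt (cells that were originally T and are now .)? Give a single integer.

Step 1: +5 fires, +2 burnt (F count now 5)
Step 2: +6 fires, +5 burnt (F count now 6)
Step 3: +5 fires, +6 burnt (F count now 5)
Step 4: +1 fires, +5 burnt (F count now 1)
Step 5: +0 fires, +1 burnt (F count now 0)
Fire out after step 5
Initially T: 18, now '.': 24
Total burnt (originally-T cells now '.'): 17

Answer: 17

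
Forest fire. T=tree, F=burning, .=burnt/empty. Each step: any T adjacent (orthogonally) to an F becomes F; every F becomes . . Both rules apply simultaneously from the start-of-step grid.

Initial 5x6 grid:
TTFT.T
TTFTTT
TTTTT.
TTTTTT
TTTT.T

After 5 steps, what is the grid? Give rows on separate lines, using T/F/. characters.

Step 1: 5 trees catch fire, 2 burn out
  TF.F.T
  TF.FTT
  TTFTT.
  TTTTTT
  TTTT.T
Step 2: 6 trees catch fire, 5 burn out
  F....T
  F...FT
  TF.FT.
  TTFTTT
  TTTT.T
Step 3: 6 trees catch fire, 6 burn out
  .....T
  .....F
  F...F.
  TF.FTT
  TTFT.T
Step 4: 5 trees catch fire, 6 burn out
  .....F
  ......
  ......
  F...FT
  TF.F.T
Step 5: 2 trees catch fire, 5 burn out
  ......
  ......
  ......
  .....F
  F....T

......
......
......
.....F
F....T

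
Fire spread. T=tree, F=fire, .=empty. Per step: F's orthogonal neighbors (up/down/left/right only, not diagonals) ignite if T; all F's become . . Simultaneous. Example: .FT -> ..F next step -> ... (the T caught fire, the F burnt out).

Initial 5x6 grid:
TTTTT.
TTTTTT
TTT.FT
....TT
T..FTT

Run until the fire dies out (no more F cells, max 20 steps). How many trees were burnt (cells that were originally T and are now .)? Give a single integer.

Step 1: +4 fires, +2 burnt (F count now 4)
Step 2: +5 fires, +4 burnt (F count now 5)
Step 3: +2 fires, +5 burnt (F count now 2)
Step 4: +3 fires, +2 burnt (F count now 3)
Step 5: +3 fires, +3 burnt (F count now 3)
Step 6: +2 fires, +3 burnt (F count now 2)
Step 7: +0 fires, +2 burnt (F count now 0)
Fire out after step 7
Initially T: 20, now '.': 29
Total burnt (originally-T cells now '.'): 19

Answer: 19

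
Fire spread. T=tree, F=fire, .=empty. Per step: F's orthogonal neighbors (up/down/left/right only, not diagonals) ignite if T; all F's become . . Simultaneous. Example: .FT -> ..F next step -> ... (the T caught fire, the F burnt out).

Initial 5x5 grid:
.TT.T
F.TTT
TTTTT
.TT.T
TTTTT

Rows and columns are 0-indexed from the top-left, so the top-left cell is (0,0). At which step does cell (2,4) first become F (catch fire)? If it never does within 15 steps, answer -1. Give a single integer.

Step 1: cell (2,4)='T' (+1 fires, +1 burnt)
Step 2: cell (2,4)='T' (+1 fires, +1 burnt)
Step 3: cell (2,4)='T' (+2 fires, +1 burnt)
Step 4: cell (2,4)='T' (+4 fires, +2 burnt)
Step 5: cell (2,4)='F' (+5 fires, +4 burnt)
  -> target ignites at step 5
Step 6: cell (2,4)='.' (+4 fires, +5 burnt)
Step 7: cell (2,4)='.' (+2 fires, +4 burnt)
Step 8: cell (2,4)='.' (+0 fires, +2 burnt)
  fire out at step 8

5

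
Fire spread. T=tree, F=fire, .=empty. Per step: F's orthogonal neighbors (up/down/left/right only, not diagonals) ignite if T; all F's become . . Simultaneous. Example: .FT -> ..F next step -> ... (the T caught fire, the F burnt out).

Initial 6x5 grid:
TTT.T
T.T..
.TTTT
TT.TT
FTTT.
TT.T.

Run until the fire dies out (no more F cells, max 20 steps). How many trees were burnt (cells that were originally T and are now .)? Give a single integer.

Answer: 19

Derivation:
Step 1: +3 fires, +1 burnt (F count now 3)
Step 2: +3 fires, +3 burnt (F count now 3)
Step 3: +2 fires, +3 burnt (F count now 2)
Step 4: +3 fires, +2 burnt (F count now 3)
Step 5: +3 fires, +3 burnt (F count now 3)
Step 6: +2 fires, +3 burnt (F count now 2)
Step 7: +1 fires, +2 burnt (F count now 1)
Step 8: +1 fires, +1 burnt (F count now 1)
Step 9: +1 fires, +1 burnt (F count now 1)
Step 10: +0 fires, +1 burnt (F count now 0)
Fire out after step 10
Initially T: 20, now '.': 29
Total burnt (originally-T cells now '.'): 19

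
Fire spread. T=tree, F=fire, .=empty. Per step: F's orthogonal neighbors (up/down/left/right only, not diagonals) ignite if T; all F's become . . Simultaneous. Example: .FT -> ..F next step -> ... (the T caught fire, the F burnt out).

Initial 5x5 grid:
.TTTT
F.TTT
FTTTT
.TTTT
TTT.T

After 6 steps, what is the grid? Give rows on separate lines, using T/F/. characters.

Step 1: 1 trees catch fire, 2 burn out
  .TTTT
  ..TTT
  .FTTT
  .TTTT
  TTT.T
Step 2: 2 trees catch fire, 1 burn out
  .TTTT
  ..TTT
  ..FTT
  .FTTT
  TTT.T
Step 3: 4 trees catch fire, 2 burn out
  .TTTT
  ..FTT
  ...FT
  ..FTT
  TFT.T
Step 4: 6 trees catch fire, 4 burn out
  .TFTT
  ...FT
  ....F
  ...FT
  F.F.T
Step 5: 4 trees catch fire, 6 burn out
  .F.FT
  ....F
  .....
  ....F
  ....T
Step 6: 2 trees catch fire, 4 burn out
  ....F
  .....
  .....
  .....
  ....F

....F
.....
.....
.....
....F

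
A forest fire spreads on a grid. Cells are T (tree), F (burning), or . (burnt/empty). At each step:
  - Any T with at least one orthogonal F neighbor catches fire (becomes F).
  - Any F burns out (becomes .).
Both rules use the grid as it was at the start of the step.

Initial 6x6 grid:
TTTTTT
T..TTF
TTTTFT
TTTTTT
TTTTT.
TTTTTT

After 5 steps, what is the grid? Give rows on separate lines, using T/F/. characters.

Step 1: 5 trees catch fire, 2 burn out
  TTTTTF
  T..TF.
  TTTF.F
  TTTTFT
  TTTTT.
  TTTTTT
Step 2: 6 trees catch fire, 5 burn out
  TTTTF.
  T..F..
  TTF...
  TTTF.F
  TTTTF.
  TTTTTT
Step 3: 5 trees catch fire, 6 burn out
  TTTF..
  T.....
  TF....
  TTF...
  TTTF..
  TTTTFT
Step 4: 6 trees catch fire, 5 burn out
  TTF...
  T.....
  F.....
  TF....
  TTF...
  TTTF.F
Step 5: 5 trees catch fire, 6 burn out
  TF....
  F.....
  ......
  F.....
  TF....
  TTF...

TF....
F.....
......
F.....
TF....
TTF...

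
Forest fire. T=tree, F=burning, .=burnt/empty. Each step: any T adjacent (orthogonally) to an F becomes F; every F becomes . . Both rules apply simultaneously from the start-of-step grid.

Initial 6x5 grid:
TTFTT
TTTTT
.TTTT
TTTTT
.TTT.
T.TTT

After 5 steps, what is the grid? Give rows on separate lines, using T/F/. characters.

Step 1: 3 trees catch fire, 1 burn out
  TF.FT
  TTFTT
  .TTTT
  TTTTT
  .TTT.
  T.TTT
Step 2: 5 trees catch fire, 3 burn out
  F...F
  TF.FT
  .TFTT
  TTTTT
  .TTT.
  T.TTT
Step 3: 5 trees catch fire, 5 burn out
  .....
  F...F
  .F.FT
  TTFTT
  .TTT.
  T.TTT
Step 4: 4 trees catch fire, 5 burn out
  .....
  .....
  ....F
  TF.FT
  .TFT.
  T.TTT
Step 5: 5 trees catch fire, 4 burn out
  .....
  .....
  .....
  F...F
  .F.F.
  T.FTT

.....
.....
.....
F...F
.F.F.
T.FTT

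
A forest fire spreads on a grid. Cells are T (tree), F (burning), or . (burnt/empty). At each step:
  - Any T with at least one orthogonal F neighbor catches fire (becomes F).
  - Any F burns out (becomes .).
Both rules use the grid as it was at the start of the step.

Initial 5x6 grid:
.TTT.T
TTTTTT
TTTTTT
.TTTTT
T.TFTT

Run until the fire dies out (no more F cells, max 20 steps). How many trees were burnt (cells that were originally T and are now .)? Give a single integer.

Step 1: +3 fires, +1 burnt (F count now 3)
Step 2: +4 fires, +3 burnt (F count now 4)
Step 3: +5 fires, +4 burnt (F count now 5)
Step 4: +5 fires, +5 burnt (F count now 5)
Step 5: +4 fires, +5 burnt (F count now 4)
Step 6: +3 fires, +4 burnt (F count now 3)
Step 7: +0 fires, +3 burnt (F count now 0)
Fire out after step 7
Initially T: 25, now '.': 29
Total burnt (originally-T cells now '.'): 24

Answer: 24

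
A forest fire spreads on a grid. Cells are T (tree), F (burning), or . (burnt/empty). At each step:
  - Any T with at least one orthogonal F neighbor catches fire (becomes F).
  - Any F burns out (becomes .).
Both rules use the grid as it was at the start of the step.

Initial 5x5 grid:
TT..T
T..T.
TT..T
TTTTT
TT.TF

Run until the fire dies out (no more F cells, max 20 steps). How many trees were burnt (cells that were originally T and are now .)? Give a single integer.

Step 1: +2 fires, +1 burnt (F count now 2)
Step 2: +2 fires, +2 burnt (F count now 2)
Step 3: +1 fires, +2 burnt (F count now 1)
Step 4: +1 fires, +1 burnt (F count now 1)
Step 5: +3 fires, +1 burnt (F count now 3)
Step 6: +2 fires, +3 burnt (F count now 2)
Step 7: +1 fires, +2 burnt (F count now 1)
Step 8: +1 fires, +1 burnt (F count now 1)
Step 9: +1 fires, +1 burnt (F count now 1)
Step 10: +0 fires, +1 burnt (F count now 0)
Fire out after step 10
Initially T: 16, now '.': 23
Total burnt (originally-T cells now '.'): 14

Answer: 14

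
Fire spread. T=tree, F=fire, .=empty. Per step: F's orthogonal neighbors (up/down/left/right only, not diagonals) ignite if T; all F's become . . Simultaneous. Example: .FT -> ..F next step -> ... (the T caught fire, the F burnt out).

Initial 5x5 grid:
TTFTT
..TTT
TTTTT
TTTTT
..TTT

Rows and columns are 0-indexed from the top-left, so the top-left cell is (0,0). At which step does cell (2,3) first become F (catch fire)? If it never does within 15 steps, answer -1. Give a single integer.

Step 1: cell (2,3)='T' (+3 fires, +1 burnt)
Step 2: cell (2,3)='T' (+4 fires, +3 burnt)
Step 3: cell (2,3)='F' (+4 fires, +4 burnt)
  -> target ignites at step 3
Step 4: cell (2,3)='.' (+5 fires, +4 burnt)
Step 5: cell (2,3)='.' (+3 fires, +5 burnt)
Step 6: cell (2,3)='.' (+1 fires, +3 burnt)
Step 7: cell (2,3)='.' (+0 fires, +1 burnt)
  fire out at step 7

3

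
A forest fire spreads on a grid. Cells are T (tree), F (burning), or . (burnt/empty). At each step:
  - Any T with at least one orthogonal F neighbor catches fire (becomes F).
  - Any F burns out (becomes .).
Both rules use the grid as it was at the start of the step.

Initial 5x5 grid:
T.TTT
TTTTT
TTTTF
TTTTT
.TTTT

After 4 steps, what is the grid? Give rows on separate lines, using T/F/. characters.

Step 1: 3 trees catch fire, 1 burn out
  T.TTT
  TTTTF
  TTTF.
  TTTTF
  .TTTT
Step 2: 5 trees catch fire, 3 burn out
  T.TTF
  TTTF.
  TTF..
  TTTF.
  .TTTF
Step 3: 5 trees catch fire, 5 burn out
  T.TF.
  TTF..
  TF...
  TTF..
  .TTF.
Step 4: 5 trees catch fire, 5 burn out
  T.F..
  TF...
  F....
  TF...
  .TF..

T.F..
TF...
F....
TF...
.TF..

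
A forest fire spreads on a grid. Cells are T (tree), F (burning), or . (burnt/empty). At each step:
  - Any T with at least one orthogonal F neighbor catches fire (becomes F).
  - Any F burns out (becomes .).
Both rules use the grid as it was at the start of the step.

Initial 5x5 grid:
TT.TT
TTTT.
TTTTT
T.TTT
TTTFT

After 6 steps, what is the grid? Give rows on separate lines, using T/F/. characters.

Step 1: 3 trees catch fire, 1 burn out
  TT.TT
  TTTT.
  TTTTT
  T.TFT
  TTF.F
Step 2: 4 trees catch fire, 3 burn out
  TT.TT
  TTTT.
  TTTFT
  T.F.F
  TF...
Step 3: 4 trees catch fire, 4 burn out
  TT.TT
  TTTF.
  TTF.F
  T....
  F....
Step 4: 4 trees catch fire, 4 burn out
  TT.FT
  TTF..
  TF...
  F....
  .....
Step 5: 3 trees catch fire, 4 burn out
  TT..F
  TF...
  F....
  .....
  .....
Step 6: 2 trees catch fire, 3 burn out
  TF...
  F....
  .....
  .....
  .....

TF...
F....
.....
.....
.....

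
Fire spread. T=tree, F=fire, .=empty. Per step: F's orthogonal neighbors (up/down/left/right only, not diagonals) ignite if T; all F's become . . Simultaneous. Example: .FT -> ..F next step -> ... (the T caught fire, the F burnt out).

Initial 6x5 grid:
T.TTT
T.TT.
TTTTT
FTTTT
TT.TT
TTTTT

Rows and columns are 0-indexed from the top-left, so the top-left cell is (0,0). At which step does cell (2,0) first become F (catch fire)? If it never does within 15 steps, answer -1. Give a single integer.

Step 1: cell (2,0)='F' (+3 fires, +1 burnt)
  -> target ignites at step 1
Step 2: cell (2,0)='.' (+5 fires, +3 burnt)
Step 3: cell (2,0)='.' (+4 fires, +5 burnt)
Step 4: cell (2,0)='.' (+5 fires, +4 burnt)
Step 5: cell (2,0)='.' (+5 fires, +5 burnt)
Step 6: cell (2,0)='.' (+2 fires, +5 burnt)
Step 7: cell (2,0)='.' (+1 fires, +2 burnt)
Step 8: cell (2,0)='.' (+0 fires, +1 burnt)
  fire out at step 8

1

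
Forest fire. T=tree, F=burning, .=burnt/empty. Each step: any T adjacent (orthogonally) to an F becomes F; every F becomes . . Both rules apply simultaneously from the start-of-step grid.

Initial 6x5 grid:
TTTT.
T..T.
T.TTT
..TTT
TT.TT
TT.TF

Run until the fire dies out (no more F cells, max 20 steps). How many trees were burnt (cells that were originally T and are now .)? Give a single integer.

Answer: 16

Derivation:
Step 1: +2 fires, +1 burnt (F count now 2)
Step 2: +2 fires, +2 burnt (F count now 2)
Step 3: +2 fires, +2 burnt (F count now 2)
Step 4: +2 fires, +2 burnt (F count now 2)
Step 5: +2 fires, +2 burnt (F count now 2)
Step 6: +1 fires, +2 burnt (F count now 1)
Step 7: +1 fires, +1 burnt (F count now 1)
Step 8: +1 fires, +1 burnt (F count now 1)
Step 9: +1 fires, +1 burnt (F count now 1)
Step 10: +1 fires, +1 burnt (F count now 1)
Step 11: +1 fires, +1 burnt (F count now 1)
Step 12: +0 fires, +1 burnt (F count now 0)
Fire out after step 12
Initially T: 20, now '.': 26
Total burnt (originally-T cells now '.'): 16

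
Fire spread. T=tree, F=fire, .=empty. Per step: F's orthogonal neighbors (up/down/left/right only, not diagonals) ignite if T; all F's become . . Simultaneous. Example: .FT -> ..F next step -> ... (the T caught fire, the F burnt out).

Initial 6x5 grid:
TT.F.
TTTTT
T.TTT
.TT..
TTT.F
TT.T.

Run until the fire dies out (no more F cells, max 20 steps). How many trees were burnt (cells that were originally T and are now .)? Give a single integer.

Step 1: +1 fires, +2 burnt (F count now 1)
Step 2: +3 fires, +1 burnt (F count now 3)
Step 3: +3 fires, +3 burnt (F count now 3)
Step 4: +3 fires, +3 burnt (F count now 3)
Step 5: +4 fires, +3 burnt (F count now 4)
Step 6: +1 fires, +4 burnt (F count now 1)
Step 7: +2 fires, +1 burnt (F count now 2)
Step 8: +1 fires, +2 burnt (F count now 1)
Step 9: +0 fires, +1 burnt (F count now 0)
Fire out after step 9
Initially T: 19, now '.': 29
Total burnt (originally-T cells now '.'): 18

Answer: 18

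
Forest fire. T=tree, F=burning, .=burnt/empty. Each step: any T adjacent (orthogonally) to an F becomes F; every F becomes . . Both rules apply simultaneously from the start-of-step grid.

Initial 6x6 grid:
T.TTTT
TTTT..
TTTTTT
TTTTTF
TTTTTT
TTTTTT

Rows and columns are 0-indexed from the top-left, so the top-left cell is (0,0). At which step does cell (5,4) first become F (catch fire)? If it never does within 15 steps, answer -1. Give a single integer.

Step 1: cell (5,4)='T' (+3 fires, +1 burnt)
Step 2: cell (5,4)='T' (+4 fires, +3 burnt)
Step 3: cell (5,4)='F' (+4 fires, +4 burnt)
  -> target ignites at step 3
Step 4: cell (5,4)='.' (+5 fires, +4 burnt)
Step 5: cell (5,4)='.' (+6 fires, +5 burnt)
Step 6: cell (5,4)='.' (+6 fires, +6 burnt)
Step 7: cell (5,4)='.' (+3 fires, +6 burnt)
Step 8: cell (5,4)='.' (+1 fires, +3 burnt)
Step 9: cell (5,4)='.' (+0 fires, +1 burnt)
  fire out at step 9

3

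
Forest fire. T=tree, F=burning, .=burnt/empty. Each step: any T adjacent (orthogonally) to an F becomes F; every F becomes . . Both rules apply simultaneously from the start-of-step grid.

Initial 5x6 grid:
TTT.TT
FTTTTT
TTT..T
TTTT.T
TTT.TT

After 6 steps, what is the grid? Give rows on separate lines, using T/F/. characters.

Step 1: 3 trees catch fire, 1 burn out
  FTT.TT
  .FTTTT
  FTT..T
  TTTT.T
  TTT.TT
Step 2: 4 trees catch fire, 3 burn out
  .FT.TT
  ..FTTT
  .FT..T
  FTTT.T
  TTT.TT
Step 3: 5 trees catch fire, 4 burn out
  ..F.TT
  ...FTT
  ..F..T
  .FTT.T
  FTT.TT
Step 4: 3 trees catch fire, 5 burn out
  ....TT
  ....FT
  .....T
  ..FT.T
  .FT.TT
Step 5: 4 trees catch fire, 3 burn out
  ....FT
  .....F
  .....T
  ...F.T
  ..F.TT
Step 6: 2 trees catch fire, 4 burn out
  .....F
  ......
  .....F
  .....T
  ....TT

.....F
......
.....F
.....T
....TT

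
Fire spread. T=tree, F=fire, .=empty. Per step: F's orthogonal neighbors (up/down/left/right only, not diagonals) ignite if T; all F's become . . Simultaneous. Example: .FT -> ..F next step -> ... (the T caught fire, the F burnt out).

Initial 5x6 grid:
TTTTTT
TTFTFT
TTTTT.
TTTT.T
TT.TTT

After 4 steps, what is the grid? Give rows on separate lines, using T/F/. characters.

Step 1: 7 trees catch fire, 2 burn out
  TTFTFT
  TF.F.F
  TTFTF.
  TTTT.T
  TT.TTT
Step 2: 7 trees catch fire, 7 burn out
  TF.F.F
  F.....
  TF.F..
  TTFT.T
  TT.TTT
Step 3: 4 trees catch fire, 7 burn out
  F.....
  ......
  F.....
  TF.F.T
  TT.TTT
Step 4: 3 trees catch fire, 4 burn out
  ......
  ......
  ......
  F....T
  TF.FTT

......
......
......
F....T
TF.FTT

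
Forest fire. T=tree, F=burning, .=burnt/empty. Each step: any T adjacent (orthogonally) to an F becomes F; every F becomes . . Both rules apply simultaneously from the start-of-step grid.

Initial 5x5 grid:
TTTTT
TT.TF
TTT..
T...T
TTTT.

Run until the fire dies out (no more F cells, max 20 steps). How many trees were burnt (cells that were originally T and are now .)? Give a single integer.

Step 1: +2 fires, +1 burnt (F count now 2)
Step 2: +1 fires, +2 burnt (F count now 1)
Step 3: +1 fires, +1 burnt (F count now 1)
Step 4: +1 fires, +1 burnt (F count now 1)
Step 5: +2 fires, +1 burnt (F count now 2)
Step 6: +2 fires, +2 burnt (F count now 2)
Step 7: +2 fires, +2 burnt (F count now 2)
Step 8: +1 fires, +2 burnt (F count now 1)
Step 9: +1 fires, +1 burnt (F count now 1)
Step 10: +1 fires, +1 burnt (F count now 1)
Step 11: +1 fires, +1 burnt (F count now 1)
Step 12: +1 fires, +1 burnt (F count now 1)
Step 13: +0 fires, +1 burnt (F count now 0)
Fire out after step 13
Initially T: 17, now '.': 24
Total burnt (originally-T cells now '.'): 16

Answer: 16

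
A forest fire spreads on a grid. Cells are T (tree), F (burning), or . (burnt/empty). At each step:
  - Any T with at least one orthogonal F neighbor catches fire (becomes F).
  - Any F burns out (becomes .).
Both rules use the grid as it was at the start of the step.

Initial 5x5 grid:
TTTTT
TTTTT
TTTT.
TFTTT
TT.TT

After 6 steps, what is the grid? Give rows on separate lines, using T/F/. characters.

Step 1: 4 trees catch fire, 1 burn out
  TTTTT
  TTTTT
  TFTT.
  F.FTT
  TF.TT
Step 2: 5 trees catch fire, 4 burn out
  TTTTT
  TFTTT
  F.FT.
  ...FT
  F..TT
Step 3: 6 trees catch fire, 5 burn out
  TFTTT
  F.FTT
  ...F.
  ....F
  ...FT
Step 4: 4 trees catch fire, 6 burn out
  F.FTT
  ...FT
  .....
  .....
  ....F
Step 5: 2 trees catch fire, 4 burn out
  ...FT
  ....F
  .....
  .....
  .....
Step 6: 1 trees catch fire, 2 burn out
  ....F
  .....
  .....
  .....
  .....

....F
.....
.....
.....
.....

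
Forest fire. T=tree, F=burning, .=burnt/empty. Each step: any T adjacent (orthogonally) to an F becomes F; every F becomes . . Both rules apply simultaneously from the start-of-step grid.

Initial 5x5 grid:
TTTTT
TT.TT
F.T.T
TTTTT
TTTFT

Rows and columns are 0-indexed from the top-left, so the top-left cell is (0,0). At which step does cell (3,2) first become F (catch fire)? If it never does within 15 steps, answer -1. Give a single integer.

Step 1: cell (3,2)='T' (+5 fires, +2 burnt)
Step 2: cell (3,2)='F' (+7 fires, +5 burnt)
  -> target ignites at step 2
Step 3: cell (3,2)='.' (+3 fires, +7 burnt)
Step 4: cell (3,2)='.' (+2 fires, +3 burnt)
Step 5: cell (3,2)='.' (+3 fires, +2 burnt)
Step 6: cell (3,2)='.' (+0 fires, +3 burnt)
  fire out at step 6

2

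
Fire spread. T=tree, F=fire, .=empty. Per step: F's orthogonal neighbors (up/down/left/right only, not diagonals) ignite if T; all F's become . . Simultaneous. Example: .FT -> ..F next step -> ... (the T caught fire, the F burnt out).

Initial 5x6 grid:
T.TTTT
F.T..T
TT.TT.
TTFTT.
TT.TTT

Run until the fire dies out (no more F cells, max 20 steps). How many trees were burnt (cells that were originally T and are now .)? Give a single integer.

Answer: 14

Derivation:
Step 1: +4 fires, +2 burnt (F count now 4)
Step 2: +6 fires, +4 burnt (F count now 6)
Step 3: +3 fires, +6 burnt (F count now 3)
Step 4: +1 fires, +3 burnt (F count now 1)
Step 5: +0 fires, +1 burnt (F count now 0)
Fire out after step 5
Initially T: 20, now '.': 24
Total burnt (originally-T cells now '.'): 14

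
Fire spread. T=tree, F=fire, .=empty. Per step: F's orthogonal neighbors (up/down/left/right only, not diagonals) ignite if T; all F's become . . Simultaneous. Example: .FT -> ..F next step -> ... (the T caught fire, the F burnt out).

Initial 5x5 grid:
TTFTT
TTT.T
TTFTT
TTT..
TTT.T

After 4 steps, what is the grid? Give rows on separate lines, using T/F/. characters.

Step 1: 6 trees catch fire, 2 burn out
  TF.FT
  TTF.T
  TF.FT
  TTF..
  TTT.T
Step 2: 7 trees catch fire, 6 burn out
  F...F
  TF..T
  F...F
  TF...
  TTF.T
Step 3: 4 trees catch fire, 7 burn out
  .....
  F...F
  .....
  F....
  TF..T
Step 4: 1 trees catch fire, 4 burn out
  .....
  .....
  .....
  .....
  F...T

.....
.....
.....
.....
F...T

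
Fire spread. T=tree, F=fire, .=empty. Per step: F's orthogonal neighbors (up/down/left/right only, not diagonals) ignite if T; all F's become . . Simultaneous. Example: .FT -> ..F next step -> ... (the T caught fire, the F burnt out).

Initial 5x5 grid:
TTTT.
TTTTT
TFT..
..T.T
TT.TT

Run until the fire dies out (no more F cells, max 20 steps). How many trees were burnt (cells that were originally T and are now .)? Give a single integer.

Step 1: +3 fires, +1 burnt (F count now 3)
Step 2: +4 fires, +3 burnt (F count now 4)
Step 3: +3 fires, +4 burnt (F count now 3)
Step 4: +2 fires, +3 burnt (F count now 2)
Step 5: +0 fires, +2 burnt (F count now 0)
Fire out after step 5
Initially T: 17, now '.': 20
Total burnt (originally-T cells now '.'): 12

Answer: 12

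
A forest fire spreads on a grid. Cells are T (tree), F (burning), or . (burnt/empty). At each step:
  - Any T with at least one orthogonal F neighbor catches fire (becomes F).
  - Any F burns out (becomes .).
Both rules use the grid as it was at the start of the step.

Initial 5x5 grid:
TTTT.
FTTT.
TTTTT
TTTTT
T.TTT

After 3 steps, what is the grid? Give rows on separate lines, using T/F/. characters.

Step 1: 3 trees catch fire, 1 burn out
  FTTT.
  .FTT.
  FTTTT
  TTTTT
  T.TTT
Step 2: 4 trees catch fire, 3 burn out
  .FTT.
  ..FT.
  .FTTT
  FTTTT
  T.TTT
Step 3: 5 trees catch fire, 4 burn out
  ..FT.
  ...F.
  ..FTT
  .FTTT
  F.TTT

..FT.
...F.
..FTT
.FTTT
F.TTT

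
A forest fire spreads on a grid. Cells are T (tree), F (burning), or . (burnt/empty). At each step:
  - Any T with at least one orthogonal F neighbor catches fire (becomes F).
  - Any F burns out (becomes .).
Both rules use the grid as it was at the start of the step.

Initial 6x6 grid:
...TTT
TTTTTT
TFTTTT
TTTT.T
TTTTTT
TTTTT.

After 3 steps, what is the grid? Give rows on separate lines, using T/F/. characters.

Step 1: 4 trees catch fire, 1 burn out
  ...TTT
  TFTTTT
  F.FTTT
  TFTT.T
  TTTTTT
  TTTTT.
Step 2: 6 trees catch fire, 4 burn out
  ...TTT
  F.FTTT
  ...FTT
  F.FT.T
  TFTTTT
  TTTTT.
Step 3: 6 trees catch fire, 6 burn out
  ...TTT
  ...FTT
  ....FT
  ...F.T
  F.FTTT
  TFTTT.

...TTT
...FTT
....FT
...F.T
F.FTTT
TFTTT.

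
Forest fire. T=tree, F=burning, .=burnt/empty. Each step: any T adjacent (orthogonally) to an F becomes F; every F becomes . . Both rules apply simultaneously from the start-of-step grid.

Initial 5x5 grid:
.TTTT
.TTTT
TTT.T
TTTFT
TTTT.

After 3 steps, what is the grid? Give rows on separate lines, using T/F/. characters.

Step 1: 3 trees catch fire, 1 burn out
  .TTTT
  .TTTT
  TTT.T
  TTF.F
  TTTF.
Step 2: 4 trees catch fire, 3 burn out
  .TTTT
  .TTTT
  TTF.F
  TF...
  TTF..
Step 3: 5 trees catch fire, 4 burn out
  .TTTT
  .TFTF
  TF...
  F....
  TF...

.TTTT
.TFTF
TF...
F....
TF...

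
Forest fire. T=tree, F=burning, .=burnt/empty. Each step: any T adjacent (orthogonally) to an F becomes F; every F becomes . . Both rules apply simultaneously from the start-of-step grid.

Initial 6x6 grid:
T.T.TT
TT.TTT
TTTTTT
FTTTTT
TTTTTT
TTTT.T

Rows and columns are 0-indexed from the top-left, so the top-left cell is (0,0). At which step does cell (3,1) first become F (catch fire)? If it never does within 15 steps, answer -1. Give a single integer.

Step 1: cell (3,1)='F' (+3 fires, +1 burnt)
  -> target ignites at step 1
Step 2: cell (3,1)='.' (+5 fires, +3 burnt)
Step 3: cell (3,1)='.' (+6 fires, +5 burnt)
Step 4: cell (3,1)='.' (+4 fires, +6 burnt)
Step 5: cell (3,1)='.' (+5 fires, +4 burnt)
Step 6: cell (3,1)='.' (+3 fires, +5 burnt)
Step 7: cell (3,1)='.' (+3 fires, +3 burnt)
Step 8: cell (3,1)='.' (+1 fires, +3 burnt)
Step 9: cell (3,1)='.' (+0 fires, +1 burnt)
  fire out at step 9

1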